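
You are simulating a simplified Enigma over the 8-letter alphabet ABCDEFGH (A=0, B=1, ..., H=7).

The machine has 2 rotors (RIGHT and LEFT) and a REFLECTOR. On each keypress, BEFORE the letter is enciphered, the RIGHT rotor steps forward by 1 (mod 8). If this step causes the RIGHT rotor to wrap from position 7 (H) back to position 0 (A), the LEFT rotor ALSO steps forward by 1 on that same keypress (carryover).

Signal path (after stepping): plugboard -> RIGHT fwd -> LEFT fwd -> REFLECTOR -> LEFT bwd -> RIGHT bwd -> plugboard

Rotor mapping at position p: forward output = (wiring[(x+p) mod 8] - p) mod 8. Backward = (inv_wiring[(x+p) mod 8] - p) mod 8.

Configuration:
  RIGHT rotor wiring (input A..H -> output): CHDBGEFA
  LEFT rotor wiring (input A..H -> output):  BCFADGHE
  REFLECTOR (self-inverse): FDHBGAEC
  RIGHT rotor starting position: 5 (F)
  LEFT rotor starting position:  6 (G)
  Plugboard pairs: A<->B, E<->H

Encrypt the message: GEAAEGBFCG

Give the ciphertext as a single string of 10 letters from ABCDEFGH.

Answer: AFEFHDDEAA

Derivation:
Char 1 ('G'): step: R->6, L=6; G->plug->G->R->A->L->B->refl->D->L'->C->R'->B->plug->A
Char 2 ('E'): step: R->7, L=6; E->plug->H->R->G->L->F->refl->A->L'->H->R'->F->plug->F
Char 3 ('A'): step: R->0, L->7 (L advanced); A->plug->B->R->H->L->A->refl->F->L'->A->R'->H->plug->E
Char 4 ('A'): step: R->1, L=7; A->plug->B->R->C->L->D->refl->B->L'->E->R'->F->plug->F
Char 5 ('E'): step: R->2, L=7; E->plug->H->R->F->L->E->refl->G->L'->D->R'->E->plug->H
Char 6 ('G'): step: R->3, L=7; G->plug->G->R->E->L->B->refl->D->L'->C->R'->D->plug->D
Char 7 ('B'): step: R->4, L=7; B->plug->A->R->C->L->D->refl->B->L'->E->R'->D->plug->D
Char 8 ('F'): step: R->5, L=7; F->plug->F->R->G->L->H->refl->C->L'->B->R'->H->plug->E
Char 9 ('C'): step: R->6, L=7; C->plug->C->R->E->L->B->refl->D->L'->C->R'->B->plug->A
Char 10 ('G'): step: R->7, L=7; G->plug->G->R->F->L->E->refl->G->L'->D->R'->B->plug->A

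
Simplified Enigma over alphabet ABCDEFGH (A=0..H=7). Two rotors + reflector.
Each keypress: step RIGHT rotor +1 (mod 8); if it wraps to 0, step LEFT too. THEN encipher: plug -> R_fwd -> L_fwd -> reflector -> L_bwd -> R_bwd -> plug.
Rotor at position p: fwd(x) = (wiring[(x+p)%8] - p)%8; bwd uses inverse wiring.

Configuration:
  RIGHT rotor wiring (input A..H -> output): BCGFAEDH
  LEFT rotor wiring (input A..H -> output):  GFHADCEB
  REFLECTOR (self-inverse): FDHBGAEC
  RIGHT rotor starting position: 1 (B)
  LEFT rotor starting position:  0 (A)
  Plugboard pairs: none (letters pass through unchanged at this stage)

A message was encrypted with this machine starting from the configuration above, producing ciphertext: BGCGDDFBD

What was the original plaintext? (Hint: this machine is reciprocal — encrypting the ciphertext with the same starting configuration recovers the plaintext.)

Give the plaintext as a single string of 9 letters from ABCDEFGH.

Char 1 ('B'): step: R->2, L=0; B->plug->B->R->D->L->A->refl->F->L'->B->R'->E->plug->E
Char 2 ('G'): step: R->3, L=0; G->plug->G->R->H->L->B->refl->D->L'->E->R'->E->plug->E
Char 3 ('C'): step: R->4, L=0; C->plug->C->R->H->L->B->refl->D->L'->E->R'->A->plug->A
Char 4 ('G'): step: R->5, L=0; G->plug->G->R->A->L->G->refl->E->L'->G->R'->B->plug->B
Char 5 ('D'): step: R->6, L=0; D->plug->D->R->E->L->D->refl->B->L'->H->R'->F->plug->F
Char 6 ('D'): step: R->7, L=0; D->plug->D->R->H->L->B->refl->D->L'->E->R'->H->plug->H
Char 7 ('F'): step: R->0, L->1 (L advanced); F->plug->F->R->E->L->B->refl->D->L'->F->R'->D->plug->D
Char 8 ('B'): step: R->1, L=1; B->plug->B->R->F->L->D->refl->B->L'->E->R'->C->plug->C
Char 9 ('D'): step: R->2, L=1; D->plug->D->R->C->L->H->refl->C->L'->D->R'->B->plug->B

Answer: EEABFHDCB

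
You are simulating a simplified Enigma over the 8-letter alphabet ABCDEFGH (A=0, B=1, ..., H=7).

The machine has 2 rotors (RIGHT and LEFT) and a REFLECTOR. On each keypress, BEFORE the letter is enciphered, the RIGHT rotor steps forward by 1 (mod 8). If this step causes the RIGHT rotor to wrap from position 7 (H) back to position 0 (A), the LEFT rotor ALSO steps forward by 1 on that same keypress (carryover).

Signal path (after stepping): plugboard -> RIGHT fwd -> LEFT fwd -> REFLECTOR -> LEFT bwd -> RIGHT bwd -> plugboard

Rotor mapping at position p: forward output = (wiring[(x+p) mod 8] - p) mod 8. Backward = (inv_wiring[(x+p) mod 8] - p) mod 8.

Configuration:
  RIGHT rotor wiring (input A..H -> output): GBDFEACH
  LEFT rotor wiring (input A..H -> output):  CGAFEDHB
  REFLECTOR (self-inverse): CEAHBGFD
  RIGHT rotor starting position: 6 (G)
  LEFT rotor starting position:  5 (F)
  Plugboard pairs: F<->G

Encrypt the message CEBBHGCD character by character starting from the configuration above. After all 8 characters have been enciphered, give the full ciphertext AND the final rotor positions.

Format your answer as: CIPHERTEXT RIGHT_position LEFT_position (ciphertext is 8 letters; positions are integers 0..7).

Answer: DCAFAHFA 6 6

Derivation:
Char 1 ('C'): step: R->7, L=5; C->plug->C->R->C->L->E->refl->B->L'->E->R'->D->plug->D
Char 2 ('E'): step: R->0, L->6 (L advanced); E->plug->E->R->E->L->C->refl->A->L'->D->R'->C->plug->C
Char 3 ('B'): step: R->1, L=6; B->plug->B->R->C->L->E->refl->B->L'->A->R'->A->plug->A
Char 4 ('B'): step: R->2, L=6; B->plug->B->R->D->L->A->refl->C->L'->E->R'->G->plug->F
Char 5 ('H'): step: R->3, L=6; H->plug->H->R->A->L->B->refl->E->L'->C->R'->A->plug->A
Char 6 ('G'): step: R->4, L=6; G->plug->F->R->F->L->H->refl->D->L'->B->R'->H->plug->H
Char 7 ('C'): step: R->5, L=6; C->plug->C->R->C->L->E->refl->B->L'->A->R'->G->plug->F
Char 8 ('D'): step: R->6, L=6; D->plug->D->R->D->L->A->refl->C->L'->E->R'->A->plug->A
Final: ciphertext=DCAFAHFA, RIGHT=6, LEFT=6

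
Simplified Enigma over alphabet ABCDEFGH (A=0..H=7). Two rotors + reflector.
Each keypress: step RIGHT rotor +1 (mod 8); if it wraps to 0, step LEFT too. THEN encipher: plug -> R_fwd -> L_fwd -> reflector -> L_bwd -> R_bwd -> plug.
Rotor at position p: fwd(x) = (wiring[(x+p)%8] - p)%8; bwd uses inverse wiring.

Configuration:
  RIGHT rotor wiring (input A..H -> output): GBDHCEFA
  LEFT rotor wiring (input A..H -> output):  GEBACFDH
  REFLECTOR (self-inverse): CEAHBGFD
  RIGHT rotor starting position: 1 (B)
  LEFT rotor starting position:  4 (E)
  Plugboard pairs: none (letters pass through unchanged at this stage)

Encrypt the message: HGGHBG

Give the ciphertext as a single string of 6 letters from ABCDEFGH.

Char 1 ('H'): step: R->2, L=4; H->plug->H->R->H->L->E->refl->B->L'->B->R'->A->plug->A
Char 2 ('G'): step: R->3, L=4; G->plug->G->R->G->L->F->refl->G->L'->A->R'->H->plug->H
Char 3 ('G'): step: R->4, L=4; G->plug->G->R->H->L->E->refl->B->L'->B->R'->C->plug->C
Char 4 ('H'): step: R->5, L=4; H->plug->H->R->F->L->A->refl->C->L'->E->R'->E->plug->E
Char 5 ('B'): step: R->6, L=4; B->plug->B->R->C->L->H->refl->D->L'->D->R'->D->plug->D
Char 6 ('G'): step: R->7, L=4; G->plug->G->R->F->L->A->refl->C->L'->E->R'->D->plug->D

Answer: AHCEDD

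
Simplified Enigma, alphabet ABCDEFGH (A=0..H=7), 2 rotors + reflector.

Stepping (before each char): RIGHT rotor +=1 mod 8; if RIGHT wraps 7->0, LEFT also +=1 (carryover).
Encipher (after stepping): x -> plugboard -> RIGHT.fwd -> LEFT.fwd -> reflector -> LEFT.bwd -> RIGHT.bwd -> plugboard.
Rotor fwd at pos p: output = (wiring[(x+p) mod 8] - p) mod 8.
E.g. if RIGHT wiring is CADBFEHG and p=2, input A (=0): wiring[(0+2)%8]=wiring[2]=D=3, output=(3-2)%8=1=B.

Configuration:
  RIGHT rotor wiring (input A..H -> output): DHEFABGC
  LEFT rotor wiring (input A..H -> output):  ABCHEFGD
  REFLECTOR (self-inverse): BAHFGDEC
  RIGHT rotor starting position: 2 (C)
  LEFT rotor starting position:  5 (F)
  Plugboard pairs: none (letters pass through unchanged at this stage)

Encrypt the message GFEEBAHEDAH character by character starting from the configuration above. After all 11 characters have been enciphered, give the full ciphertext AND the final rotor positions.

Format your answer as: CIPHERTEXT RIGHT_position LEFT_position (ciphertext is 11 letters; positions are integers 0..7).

Char 1 ('G'): step: R->3, L=5; G->plug->G->R->E->L->E->refl->G->L'->C->R'->A->plug->A
Char 2 ('F'): step: R->4, L=5; F->plug->F->R->D->L->D->refl->F->L'->F->R'->B->plug->B
Char 3 ('E'): step: R->5, L=5; E->plug->E->R->C->L->G->refl->E->L'->E->R'->A->plug->A
Char 4 ('E'): step: R->6, L=5; E->plug->E->R->G->L->C->refl->H->L'->H->R'->F->plug->F
Char 5 ('B'): step: R->7, L=5; B->plug->B->R->E->L->E->refl->G->L'->C->R'->G->plug->G
Char 6 ('A'): step: R->0, L->6 (L advanced); A->plug->A->R->D->L->D->refl->F->L'->B->R'->F->plug->F
Char 7 ('H'): step: R->1, L=6; H->plug->H->R->C->L->C->refl->H->L'->H->R'->D->plug->D
Char 8 ('E'): step: R->2, L=6; E->plug->E->R->E->L->E->refl->G->L'->G->R'->C->plug->C
Char 9 ('D'): step: R->3, L=6; D->plug->D->R->D->L->D->refl->F->L'->B->R'->H->plug->H
Char 10 ('A'): step: R->4, L=6; A->plug->A->R->E->L->E->refl->G->L'->G->R'->D->plug->D
Char 11 ('H'): step: R->5, L=6; H->plug->H->R->D->L->D->refl->F->L'->B->R'->B->plug->B
Final: ciphertext=ABAFGFDCHDB, RIGHT=5, LEFT=6

Answer: ABAFGFDCHDB 5 6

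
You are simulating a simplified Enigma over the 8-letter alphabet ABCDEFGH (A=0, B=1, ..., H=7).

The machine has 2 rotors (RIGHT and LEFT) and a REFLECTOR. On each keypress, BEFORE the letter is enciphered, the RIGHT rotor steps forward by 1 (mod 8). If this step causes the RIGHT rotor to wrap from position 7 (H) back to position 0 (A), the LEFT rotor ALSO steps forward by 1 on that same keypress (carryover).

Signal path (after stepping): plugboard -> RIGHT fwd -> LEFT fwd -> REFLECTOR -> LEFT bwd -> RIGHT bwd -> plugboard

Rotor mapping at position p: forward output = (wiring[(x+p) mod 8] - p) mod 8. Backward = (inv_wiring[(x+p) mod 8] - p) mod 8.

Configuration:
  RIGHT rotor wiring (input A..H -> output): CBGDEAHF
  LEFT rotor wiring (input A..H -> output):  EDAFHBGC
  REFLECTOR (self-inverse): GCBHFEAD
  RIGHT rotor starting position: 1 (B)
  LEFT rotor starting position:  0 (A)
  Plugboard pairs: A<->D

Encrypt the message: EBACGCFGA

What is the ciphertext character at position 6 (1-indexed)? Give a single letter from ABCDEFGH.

Char 1 ('E'): step: R->2, L=0; E->plug->E->R->F->L->B->refl->C->L'->H->R'->H->plug->H
Char 2 ('B'): step: R->3, L=0; B->plug->B->R->B->L->D->refl->H->L'->E->R'->D->plug->A
Char 3 ('A'): step: R->4, L=0; A->plug->D->R->B->L->D->refl->H->L'->E->R'->B->plug->B
Char 4 ('C'): step: R->5, L=0; C->plug->C->R->A->L->E->refl->F->L'->D->R'->A->plug->D
Char 5 ('G'): step: R->6, L=0; G->plug->G->R->G->L->G->refl->A->L'->C->R'->H->plug->H
Char 6 ('C'): step: R->7, L=0; C->plug->C->R->C->L->A->refl->G->L'->G->R'->A->plug->D

D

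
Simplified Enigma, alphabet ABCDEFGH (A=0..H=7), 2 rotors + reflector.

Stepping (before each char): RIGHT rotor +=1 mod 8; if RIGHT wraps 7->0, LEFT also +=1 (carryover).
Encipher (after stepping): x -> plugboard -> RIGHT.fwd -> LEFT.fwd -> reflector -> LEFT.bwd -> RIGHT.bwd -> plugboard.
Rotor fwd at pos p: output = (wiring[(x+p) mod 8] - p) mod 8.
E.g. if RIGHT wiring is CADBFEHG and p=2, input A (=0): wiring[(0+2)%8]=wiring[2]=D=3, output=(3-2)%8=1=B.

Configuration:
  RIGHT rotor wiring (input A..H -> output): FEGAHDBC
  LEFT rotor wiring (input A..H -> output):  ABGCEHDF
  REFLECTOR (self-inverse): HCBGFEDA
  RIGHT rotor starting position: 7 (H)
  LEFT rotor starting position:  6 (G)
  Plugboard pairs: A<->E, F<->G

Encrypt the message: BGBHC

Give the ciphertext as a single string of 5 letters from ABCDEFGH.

Answer: DHFDB

Derivation:
Char 1 ('B'): step: R->0, L->7 (L advanced); B->plug->B->R->E->L->D->refl->G->L'->A->R'->D->plug->D
Char 2 ('G'): step: R->1, L=7; G->plug->F->R->A->L->G->refl->D->L'->E->R'->H->plug->H
Char 3 ('B'): step: R->2, L=7; B->plug->B->R->G->L->A->refl->H->L'->D->R'->G->plug->F
Char 4 ('H'): step: R->3, L=7; H->plug->H->R->D->L->H->refl->A->L'->G->R'->D->plug->D
Char 5 ('C'): step: R->4, L=7; C->plug->C->R->F->L->F->refl->E->L'->H->R'->B->plug->B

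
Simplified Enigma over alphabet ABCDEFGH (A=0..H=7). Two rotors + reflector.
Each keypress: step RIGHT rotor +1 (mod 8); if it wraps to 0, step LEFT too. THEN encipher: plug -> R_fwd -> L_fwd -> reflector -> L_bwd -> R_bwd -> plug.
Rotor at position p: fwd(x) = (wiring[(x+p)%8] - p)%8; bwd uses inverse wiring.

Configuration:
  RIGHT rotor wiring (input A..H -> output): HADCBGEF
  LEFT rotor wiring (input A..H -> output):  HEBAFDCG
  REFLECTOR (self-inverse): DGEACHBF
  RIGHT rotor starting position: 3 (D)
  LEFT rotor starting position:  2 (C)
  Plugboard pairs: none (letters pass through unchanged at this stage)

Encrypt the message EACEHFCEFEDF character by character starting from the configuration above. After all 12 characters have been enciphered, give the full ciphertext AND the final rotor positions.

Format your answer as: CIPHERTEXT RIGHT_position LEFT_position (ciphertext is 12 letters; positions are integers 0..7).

Char 1 ('E'): step: R->4, L=2; E->plug->E->R->D->L->B->refl->G->L'->B->R'->D->plug->D
Char 2 ('A'): step: R->5, L=2; A->plug->A->R->B->L->G->refl->B->L'->D->R'->E->plug->E
Char 3 ('C'): step: R->6, L=2; C->plug->C->R->B->L->G->refl->B->L'->D->R'->G->plug->G
Char 4 ('E'): step: R->7, L=2; E->plug->E->R->D->L->B->refl->G->L'->B->R'->C->plug->C
Char 5 ('H'): step: R->0, L->3 (L advanced); H->plug->H->R->F->L->E->refl->C->L'->B->R'->E->plug->E
Char 6 ('F'): step: R->1, L=3; F->plug->F->R->D->L->H->refl->F->L'->A->R'->D->plug->D
Char 7 ('C'): step: R->2, L=3; C->plug->C->R->H->L->G->refl->B->L'->G->R'->H->plug->H
Char 8 ('E'): step: R->3, L=3; E->plug->E->R->C->L->A->refl->D->L'->E->R'->F->plug->F
Char 9 ('F'): step: R->4, L=3; F->plug->F->R->E->L->D->refl->A->L'->C->R'->B->plug->B
Char 10 ('E'): step: R->5, L=3; E->plug->E->R->D->L->H->refl->F->L'->A->R'->C->plug->C
Char 11 ('D'): step: R->6, L=3; D->plug->D->R->C->L->A->refl->D->L'->E->R'->F->plug->F
Char 12 ('F'): step: R->7, L=3; F->plug->F->R->C->L->A->refl->D->L'->E->R'->D->plug->D
Final: ciphertext=DEGCEDHFBCFD, RIGHT=7, LEFT=3

Answer: DEGCEDHFBCFD 7 3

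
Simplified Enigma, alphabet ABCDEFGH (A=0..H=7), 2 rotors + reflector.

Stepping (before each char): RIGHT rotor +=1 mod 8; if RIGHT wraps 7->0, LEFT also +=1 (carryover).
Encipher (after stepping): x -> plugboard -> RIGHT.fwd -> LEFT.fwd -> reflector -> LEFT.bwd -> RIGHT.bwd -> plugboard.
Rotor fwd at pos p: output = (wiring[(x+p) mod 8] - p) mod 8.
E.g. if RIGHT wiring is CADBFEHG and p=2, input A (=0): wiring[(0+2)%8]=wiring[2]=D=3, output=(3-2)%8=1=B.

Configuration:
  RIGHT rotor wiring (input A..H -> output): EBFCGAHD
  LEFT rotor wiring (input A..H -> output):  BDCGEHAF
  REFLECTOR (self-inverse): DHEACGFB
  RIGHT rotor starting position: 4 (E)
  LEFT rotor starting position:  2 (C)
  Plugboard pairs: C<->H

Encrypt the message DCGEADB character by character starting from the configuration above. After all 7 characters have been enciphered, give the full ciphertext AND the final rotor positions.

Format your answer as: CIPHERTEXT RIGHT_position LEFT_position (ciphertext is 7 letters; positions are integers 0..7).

Char 1 ('D'): step: R->5, L=2; D->plug->D->R->H->L->B->refl->H->L'->G->R'->C->plug->H
Char 2 ('C'): step: R->6, L=2; C->plug->H->R->C->L->C->refl->E->L'->B->R'->A->plug->A
Char 3 ('G'): step: R->7, L=2; G->plug->G->R->B->L->E->refl->C->L'->C->R'->C->plug->H
Char 4 ('E'): step: R->0, L->3 (L advanced); E->plug->E->R->G->L->A->refl->D->L'->A->R'->F->plug->F
Char 5 ('A'): step: R->1, L=3; A->plug->A->R->A->L->D->refl->A->L'->G->R'->F->plug->F
Char 6 ('D'): step: R->2, L=3; D->plug->D->R->G->L->A->refl->D->L'->A->R'->B->plug->B
Char 7 ('B'): step: R->3, L=3; B->plug->B->R->D->L->F->refl->G->L'->F->R'->C->plug->H
Final: ciphertext=HAHFFBH, RIGHT=3, LEFT=3

Answer: HAHFFBH 3 3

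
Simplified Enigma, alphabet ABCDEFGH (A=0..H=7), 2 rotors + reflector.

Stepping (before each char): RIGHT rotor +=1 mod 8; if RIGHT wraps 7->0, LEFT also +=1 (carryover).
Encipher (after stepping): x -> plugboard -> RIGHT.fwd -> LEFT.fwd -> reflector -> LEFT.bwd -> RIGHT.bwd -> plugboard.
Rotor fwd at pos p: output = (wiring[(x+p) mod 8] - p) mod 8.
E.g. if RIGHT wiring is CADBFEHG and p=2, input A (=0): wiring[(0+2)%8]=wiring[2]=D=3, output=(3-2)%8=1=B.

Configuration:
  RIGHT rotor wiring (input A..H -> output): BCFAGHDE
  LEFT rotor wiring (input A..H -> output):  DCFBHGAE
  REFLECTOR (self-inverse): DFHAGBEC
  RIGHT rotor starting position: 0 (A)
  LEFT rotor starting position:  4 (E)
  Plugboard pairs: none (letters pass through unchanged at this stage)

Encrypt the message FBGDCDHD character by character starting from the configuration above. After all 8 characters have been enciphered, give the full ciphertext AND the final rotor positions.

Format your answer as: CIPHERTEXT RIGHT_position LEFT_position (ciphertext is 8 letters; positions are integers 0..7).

Char 1 ('F'): step: R->1, L=4; F->plug->F->R->C->L->E->refl->G->L'->F->R'->D->plug->D
Char 2 ('B'): step: R->2, L=4; B->plug->B->R->G->L->B->refl->F->L'->H->R'->G->plug->G
Char 3 ('G'): step: R->3, L=4; G->plug->G->R->H->L->F->refl->B->L'->G->R'->F->plug->F
Char 4 ('D'): step: R->4, L=4; D->plug->D->R->A->L->D->refl->A->L'->D->R'->B->plug->B
Char 5 ('C'): step: R->5, L=4; C->plug->C->R->H->L->F->refl->B->L'->G->R'->B->plug->B
Char 6 ('D'): step: R->6, L=4; D->plug->D->R->E->L->H->refl->C->L'->B->R'->H->plug->H
Char 7 ('H'): step: R->7, L=4; H->plug->H->R->E->L->H->refl->C->L'->B->R'->E->plug->E
Char 8 ('D'): step: R->0, L->5 (L advanced); D->plug->D->R->A->L->B->refl->F->L'->E->R'->H->plug->H
Final: ciphertext=DGFBBHEH, RIGHT=0, LEFT=5

Answer: DGFBBHEH 0 5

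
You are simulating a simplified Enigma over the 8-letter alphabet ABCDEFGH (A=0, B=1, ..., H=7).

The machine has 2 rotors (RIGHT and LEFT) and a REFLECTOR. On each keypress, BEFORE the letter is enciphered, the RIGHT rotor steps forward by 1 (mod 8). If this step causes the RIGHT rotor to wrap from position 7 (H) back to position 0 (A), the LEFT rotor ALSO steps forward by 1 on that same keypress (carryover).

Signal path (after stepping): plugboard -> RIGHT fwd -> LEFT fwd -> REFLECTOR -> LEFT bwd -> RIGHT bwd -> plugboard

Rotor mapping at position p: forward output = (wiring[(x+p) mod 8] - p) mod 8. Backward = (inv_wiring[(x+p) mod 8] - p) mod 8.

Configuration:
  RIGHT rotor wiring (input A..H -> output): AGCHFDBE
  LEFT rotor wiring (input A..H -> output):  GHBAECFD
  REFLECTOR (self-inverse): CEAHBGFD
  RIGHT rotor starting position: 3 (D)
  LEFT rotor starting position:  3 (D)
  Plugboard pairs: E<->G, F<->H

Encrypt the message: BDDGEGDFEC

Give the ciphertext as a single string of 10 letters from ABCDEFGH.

Answer: DBECBFEBAE

Derivation:
Char 1 ('B'): step: R->4, L=3; B->plug->B->R->H->L->G->refl->F->L'->A->R'->D->plug->D
Char 2 ('D'): step: R->5, L=3; D->plug->D->R->D->L->C->refl->A->L'->E->R'->B->plug->B
Char 3 ('D'): step: R->6, L=3; D->plug->D->R->A->L->F->refl->G->L'->H->R'->G->plug->E
Char 4 ('G'): step: R->7, L=3; G->plug->E->R->A->L->F->refl->G->L'->H->R'->C->plug->C
Char 5 ('E'): step: R->0, L->4 (L advanced); E->plug->G->R->B->L->G->refl->F->L'->G->R'->B->plug->B
Char 6 ('G'): step: R->1, L=4; G->plug->E->R->C->L->B->refl->E->L'->H->R'->H->plug->F
Char 7 ('D'): step: R->2, L=4; D->plug->D->R->B->L->G->refl->F->L'->G->R'->G->plug->E
Char 8 ('F'): step: R->3, L=4; F->plug->H->R->H->L->E->refl->B->L'->C->R'->B->plug->B
Char 9 ('E'): step: R->4, L=4; E->plug->G->R->G->L->F->refl->G->L'->B->R'->A->plug->A
Char 10 ('C'): step: R->5, L=4; C->plug->C->R->H->L->E->refl->B->L'->C->R'->G->plug->E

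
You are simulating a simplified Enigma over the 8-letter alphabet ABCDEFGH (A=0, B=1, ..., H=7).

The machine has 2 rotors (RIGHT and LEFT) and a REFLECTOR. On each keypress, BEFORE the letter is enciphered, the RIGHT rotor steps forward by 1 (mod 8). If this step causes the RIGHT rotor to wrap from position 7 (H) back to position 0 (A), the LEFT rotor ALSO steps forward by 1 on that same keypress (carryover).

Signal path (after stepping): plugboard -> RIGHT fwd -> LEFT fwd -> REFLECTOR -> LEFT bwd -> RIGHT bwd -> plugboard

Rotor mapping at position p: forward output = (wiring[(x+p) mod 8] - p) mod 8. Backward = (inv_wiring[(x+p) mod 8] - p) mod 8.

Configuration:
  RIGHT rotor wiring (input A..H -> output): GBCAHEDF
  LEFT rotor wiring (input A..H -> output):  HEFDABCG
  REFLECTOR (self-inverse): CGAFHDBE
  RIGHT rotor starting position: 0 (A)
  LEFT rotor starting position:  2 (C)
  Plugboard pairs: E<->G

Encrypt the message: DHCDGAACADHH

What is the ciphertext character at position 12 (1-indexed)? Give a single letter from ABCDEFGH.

Char 1 ('D'): step: R->1, L=2; D->plug->D->R->G->L->F->refl->D->L'->A->R'->A->plug->A
Char 2 ('H'): step: R->2, L=2; H->plug->H->R->H->L->C->refl->A->L'->E->R'->G->plug->E
Char 3 ('C'): step: R->3, L=2; C->plug->C->R->B->L->B->refl->G->L'->C->R'->E->plug->G
Char 4 ('D'): step: R->4, L=2; D->plug->D->R->B->L->B->refl->G->L'->C->R'->E->plug->G
Char 5 ('G'): step: R->5, L=2; G->plug->E->R->E->L->A->refl->C->L'->H->R'->A->plug->A
Char 6 ('A'): step: R->6, L=2; A->plug->A->R->F->L->E->refl->H->L'->D->R'->D->plug->D
Char 7 ('A'): step: R->7, L=2; A->plug->A->R->G->L->F->refl->D->L'->A->R'->F->plug->F
Char 8 ('C'): step: R->0, L->3 (L advanced); C->plug->C->R->C->L->G->refl->B->L'->G->R'->A->plug->A
Char 9 ('A'): step: R->1, L=3; A->plug->A->R->A->L->A->refl->C->L'->H->R'->C->plug->C
Char 10 ('D'): step: R->2, L=3; D->plug->D->R->C->L->G->refl->B->L'->G->R'->B->plug->B
Char 11 ('H'): step: R->3, L=3; H->plug->H->R->H->L->C->refl->A->L'->A->R'->D->plug->D
Char 12 ('H'): step: R->4, L=3; H->plug->H->R->E->L->D->refl->F->L'->B->R'->D->plug->D

D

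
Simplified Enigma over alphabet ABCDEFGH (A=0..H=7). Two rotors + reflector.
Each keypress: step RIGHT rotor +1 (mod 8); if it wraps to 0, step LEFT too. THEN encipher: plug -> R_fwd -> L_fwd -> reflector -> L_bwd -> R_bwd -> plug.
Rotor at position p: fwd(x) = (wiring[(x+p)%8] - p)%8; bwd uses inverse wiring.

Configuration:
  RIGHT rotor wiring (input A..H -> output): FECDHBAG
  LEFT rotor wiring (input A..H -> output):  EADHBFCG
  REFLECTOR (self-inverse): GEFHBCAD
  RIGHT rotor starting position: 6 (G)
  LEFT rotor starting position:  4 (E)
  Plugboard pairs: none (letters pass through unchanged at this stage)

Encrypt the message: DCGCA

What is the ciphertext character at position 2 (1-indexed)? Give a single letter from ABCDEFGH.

Char 1 ('D'): step: R->7, L=4; D->plug->D->R->D->L->C->refl->F->L'->A->R'->F->plug->F
Char 2 ('C'): step: R->0, L->5 (L advanced); C->plug->C->R->C->L->B->refl->E->L'->H->R'->E->plug->E

E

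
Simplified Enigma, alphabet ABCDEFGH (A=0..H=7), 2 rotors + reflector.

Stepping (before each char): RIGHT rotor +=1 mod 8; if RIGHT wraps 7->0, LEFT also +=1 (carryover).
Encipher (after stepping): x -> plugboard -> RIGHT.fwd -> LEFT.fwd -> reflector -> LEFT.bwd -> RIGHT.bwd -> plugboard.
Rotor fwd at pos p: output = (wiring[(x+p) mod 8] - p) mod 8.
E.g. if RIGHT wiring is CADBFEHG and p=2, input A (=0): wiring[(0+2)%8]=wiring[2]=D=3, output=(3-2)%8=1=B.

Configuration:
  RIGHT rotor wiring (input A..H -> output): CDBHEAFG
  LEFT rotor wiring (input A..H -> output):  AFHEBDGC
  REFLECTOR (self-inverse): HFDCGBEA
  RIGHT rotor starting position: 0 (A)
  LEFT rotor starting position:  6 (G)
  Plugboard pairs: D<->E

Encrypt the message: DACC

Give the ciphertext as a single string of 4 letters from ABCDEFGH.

Char 1 ('D'): step: R->1, L=6; D->plug->E->R->H->L->F->refl->B->L'->E->R'->F->plug->F
Char 2 ('A'): step: R->2, L=6; A->plug->A->R->H->L->F->refl->B->L'->E->R'->F->plug->F
Char 3 ('C'): step: R->3, L=6; C->plug->C->R->F->L->G->refl->E->L'->B->R'->B->plug->B
Char 4 ('C'): step: R->4, L=6; C->plug->C->R->B->L->E->refl->G->L'->F->R'->G->plug->G

Answer: FFBG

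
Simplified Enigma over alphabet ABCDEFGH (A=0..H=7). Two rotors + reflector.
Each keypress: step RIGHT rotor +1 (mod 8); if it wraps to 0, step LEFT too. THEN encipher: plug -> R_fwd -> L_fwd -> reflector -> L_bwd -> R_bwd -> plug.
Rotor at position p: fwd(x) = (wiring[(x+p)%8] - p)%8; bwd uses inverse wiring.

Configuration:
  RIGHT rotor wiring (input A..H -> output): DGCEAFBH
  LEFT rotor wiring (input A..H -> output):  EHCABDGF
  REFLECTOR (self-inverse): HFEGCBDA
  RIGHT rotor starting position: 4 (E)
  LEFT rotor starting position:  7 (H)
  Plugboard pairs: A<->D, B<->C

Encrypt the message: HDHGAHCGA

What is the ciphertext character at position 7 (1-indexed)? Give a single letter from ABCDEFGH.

Char 1 ('H'): step: R->5, L=7; H->plug->H->R->D->L->D->refl->G->L'->A->R'->A->plug->D
Char 2 ('D'): step: R->6, L=7; D->plug->A->R->D->L->D->refl->G->L'->A->R'->D->plug->A
Char 3 ('H'): step: R->7, L=7; H->plug->H->R->C->L->A->refl->H->L'->H->R'->C->plug->B
Char 4 ('G'): step: R->0, L->0 (L advanced); G->plug->G->R->B->L->H->refl->A->L'->D->R'->A->plug->D
Char 5 ('A'): step: R->1, L=0; A->plug->D->R->H->L->F->refl->B->L'->E->R'->E->plug->E
Char 6 ('H'): step: R->2, L=0; H->plug->H->R->E->L->B->refl->F->L'->H->R'->E->plug->E
Char 7 ('C'): step: R->3, L=0; C->plug->B->R->F->L->D->refl->G->L'->G->R'->D->plug->A

A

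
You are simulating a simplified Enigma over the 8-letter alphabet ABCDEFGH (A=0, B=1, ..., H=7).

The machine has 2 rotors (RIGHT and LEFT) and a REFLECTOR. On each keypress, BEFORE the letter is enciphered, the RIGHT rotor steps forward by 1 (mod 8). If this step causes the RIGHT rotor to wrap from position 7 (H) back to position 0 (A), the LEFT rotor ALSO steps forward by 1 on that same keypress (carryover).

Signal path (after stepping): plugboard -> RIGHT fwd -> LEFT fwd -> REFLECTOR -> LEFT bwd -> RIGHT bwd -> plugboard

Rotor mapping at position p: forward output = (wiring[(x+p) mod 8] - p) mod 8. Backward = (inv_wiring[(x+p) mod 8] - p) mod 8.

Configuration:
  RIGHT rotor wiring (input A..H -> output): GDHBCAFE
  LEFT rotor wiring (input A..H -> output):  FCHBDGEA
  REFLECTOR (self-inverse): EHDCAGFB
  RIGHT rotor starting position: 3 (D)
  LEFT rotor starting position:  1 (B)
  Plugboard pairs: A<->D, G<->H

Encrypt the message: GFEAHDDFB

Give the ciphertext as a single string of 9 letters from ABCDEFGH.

Answer: HCHGFACBD

Derivation:
Char 1 ('G'): step: R->4, L=1; G->plug->H->R->F->L->D->refl->C->L'->D->R'->G->plug->H
Char 2 ('F'): step: R->5, L=1; F->plug->F->R->C->L->A->refl->E->L'->H->R'->C->plug->C
Char 3 ('E'): step: R->6, L=1; E->plug->E->R->B->L->G->refl->F->L'->E->R'->G->plug->H
Char 4 ('A'): step: R->7, L=1; A->plug->D->R->A->L->B->refl->H->L'->G->R'->H->plug->G
Char 5 ('H'): step: R->0, L->2 (L advanced); H->plug->G->R->F->L->G->refl->F->L'->A->R'->F->plug->F
Char 6 ('D'): step: R->1, L=2; D->plug->A->R->C->L->B->refl->H->L'->B->R'->D->plug->A
Char 7 ('D'): step: R->2, L=2; D->plug->A->R->F->L->G->refl->F->L'->A->R'->C->plug->C
Char 8 ('F'): step: R->3, L=2; F->plug->F->R->D->L->E->refl->A->L'->H->R'->B->plug->B
Char 9 ('B'): step: R->4, L=2; B->plug->B->R->E->L->C->refl->D->L'->G->R'->A->plug->D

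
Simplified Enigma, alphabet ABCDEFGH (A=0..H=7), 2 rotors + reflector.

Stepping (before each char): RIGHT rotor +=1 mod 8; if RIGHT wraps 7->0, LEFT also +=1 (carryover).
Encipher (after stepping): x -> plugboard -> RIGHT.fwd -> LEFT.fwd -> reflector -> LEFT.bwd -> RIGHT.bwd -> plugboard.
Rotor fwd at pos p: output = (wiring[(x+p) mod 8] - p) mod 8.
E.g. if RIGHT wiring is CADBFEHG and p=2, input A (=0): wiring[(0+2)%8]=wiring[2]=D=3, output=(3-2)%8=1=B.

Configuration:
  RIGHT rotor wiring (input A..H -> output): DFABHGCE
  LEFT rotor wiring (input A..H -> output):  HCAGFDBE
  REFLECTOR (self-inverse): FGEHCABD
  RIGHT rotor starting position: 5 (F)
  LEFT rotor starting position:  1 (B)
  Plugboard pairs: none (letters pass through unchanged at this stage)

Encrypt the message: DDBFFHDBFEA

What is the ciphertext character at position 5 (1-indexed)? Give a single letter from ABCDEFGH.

Char 1 ('D'): step: R->6, L=1; D->plug->D->R->H->L->G->refl->B->L'->A->R'->H->plug->H
Char 2 ('D'): step: R->7, L=1; D->plug->D->R->B->L->H->refl->D->L'->G->R'->C->plug->C
Char 3 ('B'): step: R->0, L->2 (L advanced); B->plug->B->R->F->L->C->refl->E->L'->B->R'->D->plug->D
Char 4 ('F'): step: R->1, L=2; F->plug->F->R->B->L->E->refl->C->L'->F->R'->E->plug->E
Char 5 ('F'): step: R->2, L=2; F->plug->F->R->C->L->D->refl->H->L'->E->R'->D->plug->D

D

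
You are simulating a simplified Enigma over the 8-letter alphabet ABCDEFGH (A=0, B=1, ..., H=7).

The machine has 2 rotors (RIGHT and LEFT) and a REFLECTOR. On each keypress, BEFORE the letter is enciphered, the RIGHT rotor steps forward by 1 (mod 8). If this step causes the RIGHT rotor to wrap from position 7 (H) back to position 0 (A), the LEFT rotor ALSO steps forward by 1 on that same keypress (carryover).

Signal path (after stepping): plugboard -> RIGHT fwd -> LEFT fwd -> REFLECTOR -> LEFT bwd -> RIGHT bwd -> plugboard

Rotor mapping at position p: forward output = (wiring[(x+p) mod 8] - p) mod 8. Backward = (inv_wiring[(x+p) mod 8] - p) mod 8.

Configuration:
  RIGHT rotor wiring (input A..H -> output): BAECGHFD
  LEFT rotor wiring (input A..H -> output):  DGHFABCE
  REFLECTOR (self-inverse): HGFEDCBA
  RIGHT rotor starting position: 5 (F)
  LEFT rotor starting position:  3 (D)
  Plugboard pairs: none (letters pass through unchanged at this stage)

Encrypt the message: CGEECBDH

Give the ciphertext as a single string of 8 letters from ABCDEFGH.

Char 1 ('C'): step: R->6, L=3; C->plug->C->R->D->L->H->refl->A->L'->F->R'->B->plug->B
Char 2 ('G'): step: R->7, L=3; G->plug->G->R->A->L->C->refl->F->L'->B->R'->C->plug->C
Char 3 ('E'): step: R->0, L->4 (L advanced); E->plug->E->R->G->L->D->refl->E->L'->A->R'->B->plug->B
Char 4 ('E'): step: R->1, L=4; E->plug->E->R->G->L->D->refl->E->L'->A->R'->H->plug->H
Char 5 ('C'): step: R->2, L=4; C->plug->C->R->E->L->H->refl->A->L'->D->R'->E->plug->E
Char 6 ('B'): step: R->3, L=4; B->plug->B->R->D->L->A->refl->H->L'->E->R'->C->plug->C
Char 7 ('D'): step: R->4, L=4; D->plug->D->R->H->L->B->refl->G->L'->C->R'->A->plug->A
Char 8 ('H'): step: R->5, L=4; H->plug->H->R->B->L->F->refl->C->L'->F->R'->G->plug->G

Answer: BCBHECAG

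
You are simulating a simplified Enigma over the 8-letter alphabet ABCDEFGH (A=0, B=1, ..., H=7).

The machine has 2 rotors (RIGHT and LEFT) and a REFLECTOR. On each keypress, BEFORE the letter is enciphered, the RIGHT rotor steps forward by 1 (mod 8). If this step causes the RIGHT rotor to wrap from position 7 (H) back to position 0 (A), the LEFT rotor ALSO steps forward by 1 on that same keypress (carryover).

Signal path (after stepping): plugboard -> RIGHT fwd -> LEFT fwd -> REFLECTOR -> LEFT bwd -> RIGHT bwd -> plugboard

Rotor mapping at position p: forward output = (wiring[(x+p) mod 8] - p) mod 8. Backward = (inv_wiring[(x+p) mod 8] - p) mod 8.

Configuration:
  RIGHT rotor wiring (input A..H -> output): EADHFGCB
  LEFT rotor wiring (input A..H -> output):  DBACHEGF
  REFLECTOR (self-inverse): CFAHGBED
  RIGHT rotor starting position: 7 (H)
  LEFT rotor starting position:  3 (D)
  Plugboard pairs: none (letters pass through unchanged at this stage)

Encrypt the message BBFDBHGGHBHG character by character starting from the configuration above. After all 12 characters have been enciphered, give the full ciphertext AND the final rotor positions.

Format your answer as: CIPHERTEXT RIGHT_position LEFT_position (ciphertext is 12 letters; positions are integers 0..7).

Char 1 ('B'): step: R->0, L->4 (L advanced); B->plug->B->R->A->L->D->refl->H->L'->E->R'->A->plug->A
Char 2 ('B'): step: R->1, L=4; B->plug->B->R->C->L->C->refl->A->L'->B->R'->F->plug->F
Char 3 ('F'): step: R->2, L=4; F->plug->F->R->H->L->G->refl->E->L'->G->R'->H->plug->H
Char 4 ('D'): step: R->3, L=4; D->plug->D->R->H->L->G->refl->E->L'->G->R'->E->plug->E
Char 5 ('B'): step: R->4, L=4; B->plug->B->R->C->L->C->refl->A->L'->B->R'->A->plug->A
Char 6 ('H'): step: R->5, L=4; H->plug->H->R->A->L->D->refl->H->L'->E->R'->C->plug->C
Char 7 ('G'): step: R->6, L=4; G->plug->G->R->H->L->G->refl->E->L'->G->R'->C->plug->C
Char 8 ('G'): step: R->7, L=4; G->plug->G->R->H->L->G->refl->E->L'->G->R'->F->plug->F
Char 9 ('H'): step: R->0, L->5 (L advanced); H->plug->H->R->B->L->B->refl->F->L'->G->R'->F->plug->F
Char 10 ('B'): step: R->1, L=5; B->plug->B->R->C->L->A->refl->C->L'->H->R'->A->plug->A
Char 11 ('H'): step: R->2, L=5; H->plug->H->R->G->L->F->refl->B->L'->B->R'->A->plug->A
Char 12 ('G'): step: R->3, L=5; G->plug->G->R->F->L->D->refl->H->L'->A->R'->H->plug->H
Final: ciphertext=AFHEACCFFAAH, RIGHT=3, LEFT=5

Answer: AFHEACCFFAAH 3 5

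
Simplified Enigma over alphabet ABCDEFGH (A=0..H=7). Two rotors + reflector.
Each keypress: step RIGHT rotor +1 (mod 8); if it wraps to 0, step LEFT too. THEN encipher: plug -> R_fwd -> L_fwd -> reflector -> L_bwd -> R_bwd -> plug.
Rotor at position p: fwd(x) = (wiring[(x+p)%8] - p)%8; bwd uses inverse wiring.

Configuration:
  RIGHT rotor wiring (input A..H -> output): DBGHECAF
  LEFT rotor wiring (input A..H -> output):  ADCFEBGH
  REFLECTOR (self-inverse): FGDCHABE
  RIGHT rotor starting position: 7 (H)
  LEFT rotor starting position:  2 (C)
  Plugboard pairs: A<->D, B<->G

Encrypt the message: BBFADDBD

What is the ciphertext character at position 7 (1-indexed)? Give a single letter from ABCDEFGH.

Char 1 ('B'): step: R->0, L->3 (L advanced); B->plug->G->R->A->L->C->refl->D->L'->D->R'->A->plug->D
Char 2 ('B'): step: R->1, L=3; B->plug->G->R->E->L->E->refl->H->L'->H->R'->F->plug->F
Char 3 ('F'): step: R->2, L=3; F->plug->F->R->D->L->D->refl->C->L'->A->R'->D->plug->A
Char 4 ('A'): step: R->3, L=3; A->plug->D->R->F->L->F->refl->A->L'->G->R'->G->plug->B
Char 5 ('D'): step: R->4, L=3; D->plug->A->R->A->L->C->refl->D->L'->D->R'->H->plug->H
Char 6 ('D'): step: R->5, L=3; D->plug->A->R->F->L->F->refl->A->L'->G->R'->D->plug->A
Char 7 ('B'): step: R->6, L=3; B->plug->G->R->G->L->A->refl->F->L'->F->R'->C->plug->C

C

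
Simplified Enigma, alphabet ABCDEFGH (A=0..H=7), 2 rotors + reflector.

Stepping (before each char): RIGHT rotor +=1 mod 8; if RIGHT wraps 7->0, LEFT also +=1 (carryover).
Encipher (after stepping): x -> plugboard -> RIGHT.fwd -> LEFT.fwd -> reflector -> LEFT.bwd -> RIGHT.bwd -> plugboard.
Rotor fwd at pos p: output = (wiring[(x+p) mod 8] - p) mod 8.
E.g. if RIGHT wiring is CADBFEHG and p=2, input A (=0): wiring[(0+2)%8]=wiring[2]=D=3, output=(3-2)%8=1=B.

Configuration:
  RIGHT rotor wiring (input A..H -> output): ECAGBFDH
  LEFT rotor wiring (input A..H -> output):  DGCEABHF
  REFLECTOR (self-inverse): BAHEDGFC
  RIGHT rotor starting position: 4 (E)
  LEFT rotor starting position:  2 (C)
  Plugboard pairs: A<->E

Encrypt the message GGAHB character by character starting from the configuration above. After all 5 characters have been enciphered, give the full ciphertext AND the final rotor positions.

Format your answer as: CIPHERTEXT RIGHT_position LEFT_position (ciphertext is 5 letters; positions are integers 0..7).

Char 1 ('G'): step: R->5, L=2; G->plug->G->R->B->L->C->refl->H->L'->D->R'->F->plug->F
Char 2 ('G'): step: R->6, L=2; G->plug->G->R->D->L->H->refl->C->L'->B->R'->B->plug->B
Char 3 ('A'): step: R->7, L=2; A->plug->E->R->H->L->E->refl->D->L'->F->R'->B->plug->B
Char 4 ('H'): step: R->0, L->3 (L advanced); H->plug->H->R->H->L->H->refl->C->L'->E->R'->A->plug->E
Char 5 ('B'): step: R->1, L=3; B->plug->B->R->H->L->H->refl->C->L'->E->R'->E->plug->A
Final: ciphertext=FBBEA, RIGHT=1, LEFT=3

Answer: FBBEA 1 3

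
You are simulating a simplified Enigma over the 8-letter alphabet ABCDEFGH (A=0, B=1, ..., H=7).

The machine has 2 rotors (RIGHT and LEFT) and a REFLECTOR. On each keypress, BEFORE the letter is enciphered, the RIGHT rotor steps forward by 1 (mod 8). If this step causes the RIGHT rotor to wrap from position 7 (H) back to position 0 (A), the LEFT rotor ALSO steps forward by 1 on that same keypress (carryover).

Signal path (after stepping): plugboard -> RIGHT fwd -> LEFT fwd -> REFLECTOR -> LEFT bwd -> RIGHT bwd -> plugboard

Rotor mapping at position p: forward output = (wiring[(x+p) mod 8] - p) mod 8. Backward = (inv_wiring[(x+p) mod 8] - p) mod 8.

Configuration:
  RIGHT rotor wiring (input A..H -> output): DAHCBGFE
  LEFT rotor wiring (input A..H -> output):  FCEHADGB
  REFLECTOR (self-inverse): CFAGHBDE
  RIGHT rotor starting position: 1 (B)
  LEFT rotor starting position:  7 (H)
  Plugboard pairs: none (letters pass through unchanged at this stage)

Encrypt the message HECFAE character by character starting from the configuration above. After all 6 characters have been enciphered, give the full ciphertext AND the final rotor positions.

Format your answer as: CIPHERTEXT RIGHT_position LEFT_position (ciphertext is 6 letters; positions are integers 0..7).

Answer: CDBABA 7 7

Derivation:
Char 1 ('H'): step: R->2, L=7; H->plug->H->R->G->L->E->refl->H->L'->H->R'->C->plug->C
Char 2 ('E'): step: R->3, L=7; E->plug->E->R->B->L->G->refl->D->L'->C->R'->D->plug->D
Char 3 ('C'): step: R->4, L=7; C->plug->C->R->B->L->G->refl->D->L'->C->R'->B->plug->B
Char 4 ('F'): step: R->5, L=7; F->plug->F->R->C->L->D->refl->G->L'->B->R'->A->plug->A
Char 5 ('A'): step: R->6, L=7; A->plug->A->R->H->L->H->refl->E->L'->G->R'->B->plug->B
Char 6 ('E'): step: R->7, L=7; E->plug->E->R->D->L->F->refl->B->L'->F->R'->A->plug->A
Final: ciphertext=CDBABA, RIGHT=7, LEFT=7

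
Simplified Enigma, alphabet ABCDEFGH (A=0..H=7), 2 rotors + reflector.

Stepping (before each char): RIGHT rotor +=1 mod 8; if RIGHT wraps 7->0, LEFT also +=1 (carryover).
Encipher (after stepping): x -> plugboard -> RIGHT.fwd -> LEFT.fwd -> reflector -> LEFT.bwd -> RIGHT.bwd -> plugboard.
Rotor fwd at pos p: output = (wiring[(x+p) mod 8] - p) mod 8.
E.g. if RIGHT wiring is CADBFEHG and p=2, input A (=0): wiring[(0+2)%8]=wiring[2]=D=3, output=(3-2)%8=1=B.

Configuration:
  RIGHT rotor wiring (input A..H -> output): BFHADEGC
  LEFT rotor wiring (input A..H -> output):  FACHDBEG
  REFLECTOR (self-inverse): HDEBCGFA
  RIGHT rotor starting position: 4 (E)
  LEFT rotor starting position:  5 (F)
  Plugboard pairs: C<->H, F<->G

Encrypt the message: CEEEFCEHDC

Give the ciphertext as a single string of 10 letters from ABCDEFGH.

Answer: EHAGDEAGFA

Derivation:
Char 1 ('C'): step: R->5, L=5; C->plug->H->R->G->L->C->refl->E->L'->A->R'->E->plug->E
Char 2 ('E'): step: R->6, L=5; E->plug->E->R->B->L->H->refl->A->L'->D->R'->C->plug->H
Char 3 ('E'): step: R->7, L=5; E->plug->E->R->B->L->H->refl->A->L'->D->R'->A->plug->A
Char 4 ('E'): step: R->0, L->6 (L advanced); E->plug->E->R->D->L->C->refl->E->L'->E->R'->F->plug->G
Char 5 ('F'): step: R->1, L=6; F->plug->G->R->B->L->A->refl->H->L'->C->R'->D->plug->D
Char 6 ('C'): step: R->2, L=6; C->plug->H->R->D->L->C->refl->E->L'->E->R'->E->plug->E
Char 7 ('E'): step: R->3, L=6; E->plug->E->R->H->L->D->refl->B->L'->F->R'->A->plug->A
Char 8 ('H'): step: R->4, L=6; H->plug->C->R->C->L->H->refl->A->L'->B->R'->F->plug->G
Char 9 ('D'): step: R->5, L=6; D->plug->D->R->E->L->E->refl->C->L'->D->R'->G->plug->F
Char 10 ('C'): step: R->6, L=6; C->plug->H->R->G->L->F->refl->G->L'->A->R'->A->plug->A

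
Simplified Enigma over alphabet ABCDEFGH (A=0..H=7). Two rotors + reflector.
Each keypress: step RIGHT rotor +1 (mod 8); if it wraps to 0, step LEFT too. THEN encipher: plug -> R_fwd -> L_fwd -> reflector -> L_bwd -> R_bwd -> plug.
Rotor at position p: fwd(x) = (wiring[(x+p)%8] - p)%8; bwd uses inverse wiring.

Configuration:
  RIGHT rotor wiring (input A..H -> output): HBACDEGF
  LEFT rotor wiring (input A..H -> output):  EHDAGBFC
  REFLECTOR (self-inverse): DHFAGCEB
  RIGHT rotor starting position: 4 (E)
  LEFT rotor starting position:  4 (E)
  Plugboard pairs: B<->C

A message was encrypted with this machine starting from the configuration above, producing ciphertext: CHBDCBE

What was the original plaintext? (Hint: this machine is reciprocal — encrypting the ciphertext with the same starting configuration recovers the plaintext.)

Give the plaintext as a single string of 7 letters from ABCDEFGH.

Char 1 ('C'): step: R->5, L=4; C->plug->B->R->B->L->F->refl->C->L'->A->R'->C->plug->B
Char 2 ('H'): step: R->6, L=4; H->plug->H->R->G->L->H->refl->B->L'->C->R'->E->plug->E
Char 3 ('B'): step: R->7, L=4; B->plug->C->R->C->L->B->refl->H->L'->G->R'->A->plug->A
Char 4 ('D'): step: R->0, L->5 (L advanced); D->plug->D->R->C->L->F->refl->C->L'->E->R'->F->plug->F
Char 5 ('C'): step: R->1, L=5; C->plug->B->R->H->L->B->refl->H->L'->D->R'->E->plug->E
Char 6 ('B'): step: R->2, L=5; B->plug->C->R->B->L->A->refl->D->L'->G->R'->A->plug->A
Char 7 ('E'): step: R->3, L=5; E->plug->E->R->C->L->F->refl->C->L'->E->R'->F->plug->F

Answer: BEAFEAF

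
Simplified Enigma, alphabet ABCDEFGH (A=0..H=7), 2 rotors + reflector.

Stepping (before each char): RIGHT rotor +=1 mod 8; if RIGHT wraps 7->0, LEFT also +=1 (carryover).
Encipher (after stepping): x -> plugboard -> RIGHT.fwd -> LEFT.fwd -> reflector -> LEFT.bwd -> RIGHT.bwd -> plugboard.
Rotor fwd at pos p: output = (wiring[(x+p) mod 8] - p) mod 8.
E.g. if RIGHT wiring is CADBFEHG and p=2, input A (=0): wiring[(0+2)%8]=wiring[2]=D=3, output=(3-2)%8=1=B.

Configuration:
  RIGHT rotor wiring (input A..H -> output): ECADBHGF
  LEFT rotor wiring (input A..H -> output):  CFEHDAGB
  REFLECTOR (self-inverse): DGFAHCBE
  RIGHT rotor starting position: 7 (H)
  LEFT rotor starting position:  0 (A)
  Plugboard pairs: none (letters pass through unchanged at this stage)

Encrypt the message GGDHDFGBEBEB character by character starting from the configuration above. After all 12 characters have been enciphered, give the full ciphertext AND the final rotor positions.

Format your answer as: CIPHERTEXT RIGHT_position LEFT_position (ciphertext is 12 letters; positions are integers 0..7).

Answer: EDFDFEFCCEDG 3 2

Derivation:
Char 1 ('G'): step: R->0, L->1 (L advanced); G->plug->G->R->G->L->A->refl->D->L'->B->R'->E->plug->E
Char 2 ('G'): step: R->1, L=1; G->plug->G->R->E->L->H->refl->E->L'->A->R'->D->plug->D
Char 3 ('D'): step: R->2, L=1; D->plug->D->R->F->L->F->refl->C->L'->D->R'->F->plug->F
Char 4 ('H'): step: R->3, L=1; H->plug->H->R->F->L->F->refl->C->L'->D->R'->D->plug->D
Char 5 ('D'): step: R->4, L=1; D->plug->D->R->B->L->D->refl->A->L'->G->R'->F->plug->F
Char 6 ('F'): step: R->5, L=1; F->plug->F->R->D->L->C->refl->F->L'->F->R'->E->plug->E
Char 7 ('G'): step: R->6, L=1; G->plug->G->R->D->L->C->refl->F->L'->F->R'->F->plug->F
Char 8 ('B'): step: R->7, L=1; B->plug->B->R->F->L->F->refl->C->L'->D->R'->C->plug->C
Char 9 ('E'): step: R->0, L->2 (L advanced); E->plug->E->R->B->L->F->refl->C->L'->A->R'->C->plug->C
Char 10 ('B'): step: R->1, L=2; B->plug->B->R->H->L->D->refl->A->L'->G->R'->E->plug->E
Char 11 ('E'): step: R->2, L=2; E->plug->E->R->E->L->E->refl->H->L'->F->R'->D->plug->D
Char 12 ('B'): step: R->3, L=2; B->plug->B->R->G->L->A->refl->D->L'->H->R'->G->plug->G
Final: ciphertext=EDFDFEFCCEDG, RIGHT=3, LEFT=2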